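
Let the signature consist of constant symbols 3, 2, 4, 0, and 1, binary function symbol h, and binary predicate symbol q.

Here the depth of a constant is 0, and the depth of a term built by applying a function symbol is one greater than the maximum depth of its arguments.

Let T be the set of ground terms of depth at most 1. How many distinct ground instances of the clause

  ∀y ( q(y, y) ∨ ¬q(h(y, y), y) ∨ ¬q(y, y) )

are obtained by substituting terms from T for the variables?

Ground terms of depth ≤ 1:
  If N_k denotes the number of depth-≤k ground terms, the 5 constants give N_0 = 5, and each function symbol of arity r contributes N_{k-1}^r new terms at level k: N_k = 5 + N_{k-1}^2.
  N_0 = 5
  N_1 = 5 + 5^2 = 30
So there are 30 ground terms available for substitution.
The clause has 1 distinct variable (y), which appears in the body. In the free term algebra distinct substitutions yield syntactically distinct ground instances.
Number of ground instances = 30.

30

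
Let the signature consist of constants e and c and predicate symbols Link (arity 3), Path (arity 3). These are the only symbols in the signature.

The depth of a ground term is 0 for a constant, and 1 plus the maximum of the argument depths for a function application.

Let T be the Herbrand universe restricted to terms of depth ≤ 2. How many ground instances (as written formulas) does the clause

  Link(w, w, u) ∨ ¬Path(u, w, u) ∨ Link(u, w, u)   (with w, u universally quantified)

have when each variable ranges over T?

Ground terms of depth ≤ 2:
  With no function symbols every ground term is a constant, so there are exactly 2 ground terms at every depth bound.
  N_0 = 2
  N_1 = 2
  N_2 = 2
  Explicitly: e, c.
So there are 2 ground terms available for substitution.
Each of w, u ranges independently over the available ground terms, and distinct assignments produce distinct instances.
Number of ground instances = 2^2 = 4.

4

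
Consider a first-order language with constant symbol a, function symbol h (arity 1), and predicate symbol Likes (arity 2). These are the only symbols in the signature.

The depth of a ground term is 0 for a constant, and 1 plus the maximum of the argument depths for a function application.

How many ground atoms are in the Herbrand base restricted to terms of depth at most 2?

First count ground terms of depth ≤ 2.
Let N_k count ground terms of depth at most k. Each non-constant term of depth ≤ k is some function symbol applied to depth-≤(k−1) arguments, giving N_k = 1 + N_{k-1}.
N_0 = 1
N_1 = 1 + 1 = 2
N_2 = 1 + 2 = 3
Explicitly: a, h(a), h(h(a)).
So |H| = 3.
Ground atoms are formed by filling each argument slot of a predicate with a term from H, so an r-ary predicate gives |H|^r atoms:
  Likes: 3^2 = 9
Total ground atoms: 9.

9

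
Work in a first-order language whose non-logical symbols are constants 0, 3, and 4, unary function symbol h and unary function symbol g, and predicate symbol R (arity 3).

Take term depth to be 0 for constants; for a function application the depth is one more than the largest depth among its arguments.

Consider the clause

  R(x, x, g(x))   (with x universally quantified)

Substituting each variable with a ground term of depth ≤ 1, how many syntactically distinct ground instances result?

9

Ground terms of depth ≤ 1:
  Let N_k = |{terms of depth ≤ k}|. Then N_0 = 3 and N_k = 3 + N_{k-1} + N_{k-1} for k ≥ 1 (one summand per function symbol, arity giving the exponent).
  N_0 = 3
  N_1 = 3 + 3 + 3 = 9
  Explicitly: 0, 3, 4, h(0), h(3), h(4), g(0), g(3), g(4).
So there are 9 ground terms available for substitution.
There is 1 variable to instantiate (x),  occurring in at least one literal, so different choices give different ground instances.
Number of ground instances = 9.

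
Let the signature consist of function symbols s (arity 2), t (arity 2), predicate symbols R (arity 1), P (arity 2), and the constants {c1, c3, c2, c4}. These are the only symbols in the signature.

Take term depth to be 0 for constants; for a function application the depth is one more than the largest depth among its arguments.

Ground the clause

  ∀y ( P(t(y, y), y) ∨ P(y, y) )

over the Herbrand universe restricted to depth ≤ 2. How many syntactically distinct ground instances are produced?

Ground terms of depth ≤ 2:
  If N_k denotes the number of depth-≤k ground terms, the 4 constants give N_0 = 4, and each function symbol of arity r contributes N_{k-1}^r new terms at level k: N_k = 4 + N_{k-1}^2 + N_{k-1}^2.
  N_0 = 4
  N_1 = 4 + 4^2 + 4^2 = 36
  N_2 = 4 + 36^2 + 36^2 = 2596
So there are 2596 ground terms available for substitution.
The clause has 1 distinct variable (y), which appears in the body. In the free term algebra distinct substitutions yield syntactically distinct ground instances.
Number of ground instances = 2596.

2596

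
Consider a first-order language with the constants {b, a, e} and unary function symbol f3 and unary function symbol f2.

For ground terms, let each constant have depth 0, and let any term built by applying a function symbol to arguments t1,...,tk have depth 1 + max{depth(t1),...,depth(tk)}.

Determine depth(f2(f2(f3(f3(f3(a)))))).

depth(f3(a)) = 1 + depth(a) = 1 + 0 = 1
depth(f3(f3(a))) = 1 + depth(f3(a)) = 1 + 1 = 2
depth(f3(f3(f3(a)))) = 1 + depth(f3(f3(a))) = 1 + 2 = 3
depth(f2(f3(f3(f3(a))))) = 1 + depth(f3(f3(f3(a)))) = 1 + 3 = 4
depth(f2(f2(f3(f3(f3(a)))))) = 1 + depth(f2(f3(f3(f3(a))))) = 1 + 4 = 5

5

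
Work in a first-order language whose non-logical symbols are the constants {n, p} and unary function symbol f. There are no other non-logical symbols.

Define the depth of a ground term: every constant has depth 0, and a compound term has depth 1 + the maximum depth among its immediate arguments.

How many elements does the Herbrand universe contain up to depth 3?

Write N_k for the number of ground terms of depth ≤ k. A term of depth ≤ k is either a constant or a function symbol applied to arguments of depth ≤ k−1, so N_k = 2 + N_{k-1}.
N_0 = 2
N_1 = 2 + 2 = 4
N_2 = 2 + 4 = 6
N_3 = 2 + 6 = 8

8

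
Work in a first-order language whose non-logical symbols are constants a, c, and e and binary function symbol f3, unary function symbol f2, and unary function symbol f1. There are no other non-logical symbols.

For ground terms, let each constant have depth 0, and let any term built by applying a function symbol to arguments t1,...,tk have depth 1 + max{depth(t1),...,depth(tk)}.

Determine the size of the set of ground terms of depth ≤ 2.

363

If N_k denotes the number of depth-≤k ground terms, the 3 constants give N_0 = 3, and each function symbol of arity r contributes N_{k-1}^r new terms at level k: N_k = 3 + N_{k-1}^2 + N_{k-1} + N_{k-1}.
N_0 = 3
N_1 = 3 + 3^2 + 3 + 3 = 18
N_2 = 3 + 18^2 + 18 + 18 = 363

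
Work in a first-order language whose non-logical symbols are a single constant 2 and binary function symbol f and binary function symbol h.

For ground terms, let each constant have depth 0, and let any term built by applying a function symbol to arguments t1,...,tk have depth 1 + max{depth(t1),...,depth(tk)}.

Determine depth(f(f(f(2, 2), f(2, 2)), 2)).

3

depth(f(2, 2)) = 1 + max(0, 0) = 1
depth(f(f(2, 2), f(2, 2))) = 1 + max(1, 1) = 2
depth(f(f(f(2, 2), f(2, 2)), 2)) = 1 + max(2, 0) = 3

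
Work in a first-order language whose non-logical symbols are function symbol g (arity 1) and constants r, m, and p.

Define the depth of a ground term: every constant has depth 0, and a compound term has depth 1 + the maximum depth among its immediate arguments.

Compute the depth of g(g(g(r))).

depth(g(r)) = 1 + depth(r) = 1 + 0 = 1
depth(g(g(r))) = 1 + depth(g(r)) = 1 + 1 = 2
depth(g(g(g(r)))) = 1 + depth(g(g(r))) = 1 + 2 = 3

3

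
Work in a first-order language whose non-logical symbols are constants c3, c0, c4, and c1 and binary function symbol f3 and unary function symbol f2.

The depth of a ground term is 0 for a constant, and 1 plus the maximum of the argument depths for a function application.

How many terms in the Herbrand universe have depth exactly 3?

364820

Count level by level. With function symbols f3/2, f2/1, the terms of depth ≤ k are the 4 constants together with each function applied to depth-≤(k−1) tuples, so N_k = 4 + N_{k-1}^2 + N_{k-1}.
N_0 = 4
N_1 = 4 + 4^2 + 4 = 24
N_2 = 4 + 24^2 + 24 = 604
N_3 = 4 + 604^2 + 604 = 365424
Terms of depth exactly 3: N_3 − N_2 = 365424 − 604 = 364820.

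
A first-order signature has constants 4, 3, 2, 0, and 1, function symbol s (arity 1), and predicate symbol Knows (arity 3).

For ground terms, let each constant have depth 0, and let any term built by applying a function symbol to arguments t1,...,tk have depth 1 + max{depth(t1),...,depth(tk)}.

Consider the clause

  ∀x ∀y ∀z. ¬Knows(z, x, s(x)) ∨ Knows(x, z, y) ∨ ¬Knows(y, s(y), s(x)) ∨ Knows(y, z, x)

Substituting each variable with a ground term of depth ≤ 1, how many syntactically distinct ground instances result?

Ground terms of depth ≤ 1:
  Count level by level. With function symbols s/1, the terms of depth ≤ k are the 5 constants together with each function applied to depth-≤(k−1) tuples, so N_k = 5 + N_{k-1}.
  N_0 = 5
  N_1 = 5 + 5 = 10
So there are 10 ground terms available for substitution.
There are 3 variables to instantiate (x, y, z), each occurring in at least one literal, so different choices give different ground instances.
Number of ground instances = 10^3 = 1000.

1000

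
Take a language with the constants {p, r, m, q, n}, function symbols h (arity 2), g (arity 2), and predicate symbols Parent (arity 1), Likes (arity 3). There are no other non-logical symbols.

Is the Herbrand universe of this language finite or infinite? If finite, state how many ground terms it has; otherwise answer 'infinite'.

The signature has at least one function symbol (h, arity 2) and at least one constant (p).
Iterating h gives infinitely many distinct ground terms: p, h(p, p), h(h(p, p), h(p, p)), ...
So the Herbrand universe is infinite.

infinite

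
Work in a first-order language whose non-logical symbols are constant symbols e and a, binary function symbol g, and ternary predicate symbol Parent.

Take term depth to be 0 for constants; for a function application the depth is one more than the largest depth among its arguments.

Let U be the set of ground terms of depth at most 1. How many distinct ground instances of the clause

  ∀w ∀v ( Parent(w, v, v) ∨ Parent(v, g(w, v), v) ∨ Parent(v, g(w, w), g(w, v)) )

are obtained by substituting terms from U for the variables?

Ground terms of depth ≤ 1:
  If N_k denotes the number of depth-≤k ground terms, the 2 constants give N_0 = 2, and each function symbol of arity r contributes N_{k-1}^r new terms at level k: N_k = 2 + N_{k-1}^2.
  N_0 = 2
  N_1 = 2 + 2^2 = 6
  Explicitly: e, a, g(e, e), g(e, a), g(a, e), g(a, a).
So there are 6 ground terms available for substitution.
The body mentions every one of the 2 quantified variables; since ground terms form a free algebra, no two substitutions collapse to the same formula.
Number of ground instances = 6^2 = 36.

36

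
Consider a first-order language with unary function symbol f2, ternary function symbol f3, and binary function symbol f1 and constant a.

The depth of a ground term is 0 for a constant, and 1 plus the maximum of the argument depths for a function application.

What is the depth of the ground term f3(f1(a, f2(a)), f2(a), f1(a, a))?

depth(f2(a)) = 1 + depth(a) = 1 + 0 = 1
depth(f1(a, f2(a))) = 1 + max(0, 1) = 2
depth(f1(a, a)) = 1 + max(0, 0) = 1
depth(f3(f1(a, f2(a)), f2(a), f1(a, a))) = 1 + max(2, 1, 1) = 3

3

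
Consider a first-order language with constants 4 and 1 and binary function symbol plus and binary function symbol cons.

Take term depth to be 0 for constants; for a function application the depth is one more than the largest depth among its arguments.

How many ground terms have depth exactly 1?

8

Let N_k count ground terms of depth at most k. Each non-constant term of depth ≤ k is some function symbol applied to depth-≤(k−1) arguments, giving N_k = 2 + N_{k-1}^2 + N_{k-1}^2.
N_0 = 2
N_1 = 2 + 2^2 + 2^2 = 10
Terms of depth exactly 1: N_1 − N_0 = 10 − 2 = 8.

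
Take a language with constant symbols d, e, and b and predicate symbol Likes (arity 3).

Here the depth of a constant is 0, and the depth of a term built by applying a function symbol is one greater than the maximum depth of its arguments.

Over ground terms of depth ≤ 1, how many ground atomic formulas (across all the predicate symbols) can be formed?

First count ground terms of depth ≤ 1.
With no function symbols every ground term is a constant, so there are exactly 3 ground terms at every depth bound.
N_0 = 3
N_1 = 3
So |H| = 3.
For each predicate symbol, the number of ground atoms is |H| raised to its arity; summing:
  Likes: 3^3 = 27
Total ground atoms: 27.

27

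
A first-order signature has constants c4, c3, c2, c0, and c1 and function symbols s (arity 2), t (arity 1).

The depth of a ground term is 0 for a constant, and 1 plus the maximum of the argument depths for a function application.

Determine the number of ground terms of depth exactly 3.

Let N_k = |{terms of depth ≤ k}|. Then N_0 = 5 and N_k = 5 + N_{k-1}^2 + N_{k-1} for k ≥ 1 (one summand per function symbol, arity giving the exponent).
N_0 = 5
N_1 = 5 + 5^2 + 5 = 35
N_2 = 5 + 35^2 + 35 = 1265
N_3 = 5 + 1265^2 + 1265 = 1601495
Terms of depth exactly 3: N_3 − N_2 = 1601495 − 1265 = 1600230.

1600230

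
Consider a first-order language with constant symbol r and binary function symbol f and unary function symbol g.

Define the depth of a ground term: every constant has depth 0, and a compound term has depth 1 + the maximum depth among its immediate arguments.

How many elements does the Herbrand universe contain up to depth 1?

3

Write N_k for the number of ground terms of depth ≤ k. A term of depth ≤ k is either a constant or a function symbol applied to arguments of depth ≤ k−1, so N_k = 1 + N_{k-1}^2 + N_{k-1}.
N_0 = 1
N_1 = 1 + 1^2 + 1 = 3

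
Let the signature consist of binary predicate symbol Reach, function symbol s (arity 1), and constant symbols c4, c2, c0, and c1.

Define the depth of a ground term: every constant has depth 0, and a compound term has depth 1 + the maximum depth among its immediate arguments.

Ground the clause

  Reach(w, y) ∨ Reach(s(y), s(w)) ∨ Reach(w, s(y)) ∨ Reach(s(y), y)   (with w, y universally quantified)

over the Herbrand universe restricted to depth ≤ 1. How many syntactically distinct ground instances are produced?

64

Ground terms of depth ≤ 1:
  If N_k denotes the number of depth-≤k ground terms, the 4 constants give N_0 = 4, and each function symbol of arity r contributes N_{k-1}^r new terms at level k: N_k = 4 + N_{k-1}.
  N_0 = 4
  N_1 = 4 + 4 = 8
So there are 8 ground terms available for substitution.
The body mentions every one of the 2 quantified variables; since ground terms form a free algebra, no two substitutions collapse to the same formula.
Number of ground instances = 8^2 = 64.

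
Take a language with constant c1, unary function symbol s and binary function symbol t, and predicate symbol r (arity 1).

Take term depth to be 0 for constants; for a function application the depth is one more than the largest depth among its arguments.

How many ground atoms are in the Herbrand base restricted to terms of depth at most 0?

1

First count ground terms of depth ≤ 0.
If N_k denotes the number of depth-≤k ground terms, the 1 constant gives N_0 = 1, and each function symbol of arity r contributes N_{k-1}^r new terms at level k: N_k = 1 + N_{k-1} + N_{k-1}^2.
N_0 = 1
So |H| = 1.
For each predicate symbol, the number of ground atoms is |H| raised to its arity; summing:
  r: 1
Total ground atoms: 1.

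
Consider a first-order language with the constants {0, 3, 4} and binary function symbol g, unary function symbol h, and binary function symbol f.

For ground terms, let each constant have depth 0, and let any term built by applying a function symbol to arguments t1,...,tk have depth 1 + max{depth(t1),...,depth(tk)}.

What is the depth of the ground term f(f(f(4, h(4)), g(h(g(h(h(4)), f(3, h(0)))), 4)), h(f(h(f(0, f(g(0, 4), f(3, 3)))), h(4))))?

depth(h(4)) = 1 + depth(4) = 1 + 0 = 1
depth(f(4, h(4))) = 1 + max(0, 1) = 2
depth(h(h(4))) = 1 + depth(h(4)) = 1 + 1 = 2
depth(h(0)) = 1 + depth(0) = 1 + 0 = 1
depth(f(3, h(0))) = 1 + max(0, 1) = 2
depth(g(h(h(4)), f(3, h(0)))) = 1 + max(2, 2) = 3
depth(h(g(h(h(4)), f(3, h(0))))) = 1 + depth(g(h(h(4)), f(3, h(0)))) = 1 + 3 = 4
depth(g(h(g(h(h(4)), f(3, h(0)))), 4)) = 1 + max(4, 0) = 5
depth(f(f(4, h(4)), g(h(g(h(h(4)), f(3, h(0)))), 4))) = 1 + max(2, 5) = 6
depth(g(0, 4)) = 1 + max(0, 0) = 1
depth(f(3, 3)) = 1 + max(0, 0) = 1
depth(f(g(0, 4), f(3, 3))) = 1 + max(1, 1) = 2
depth(f(0, f(g(0, 4), f(3, 3)))) = 1 + max(0, 2) = 3
depth(h(f(0, f(g(0, 4), f(3, 3))))) = 1 + depth(f(0, f(g(0, 4), f(3, 3)))) = 1 + 3 = 4
depth(f(h(f(0, f(g(0, 4), f(3, 3)))), h(4))) = 1 + max(4, 1) = 5
depth(h(f(h(f(0, f(g(0, 4), f(3, 3)))), h(4)))) = 1 + depth(f(h(f(0, f(g(0, 4), f(3, 3)))), h(4))) = 1 + 5 = 6
depth(f(f(f(4, h(4)), g(h(g(h(h(4)), f(3, h(0)))), 4)), h(f(h(f(0, f(g(0, 4), f(3, 3)))), h(4))))) = 1 + max(6, 6) = 7

7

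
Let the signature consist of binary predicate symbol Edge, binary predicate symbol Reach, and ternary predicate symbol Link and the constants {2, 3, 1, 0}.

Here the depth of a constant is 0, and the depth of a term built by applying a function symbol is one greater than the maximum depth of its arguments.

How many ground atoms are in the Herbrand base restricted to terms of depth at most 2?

First count ground terms of depth ≤ 2.
With no function symbols every ground term is a constant, so there are exactly 4 ground terms at every depth bound.
N_0 = 4
N_1 = 4
N_2 = 4
Explicitly: 2, 3, 1, 0.
So |H| = 4.
Ground atoms are formed by filling each argument slot of a predicate with a term from H, so an r-ary predicate gives |H|^r atoms:
  Edge: 4^2 = 16;  Reach: 4^2 = 16;  Link: 4^3 = 64
Total ground atoms: 16 + 16 + 64 = 96.

96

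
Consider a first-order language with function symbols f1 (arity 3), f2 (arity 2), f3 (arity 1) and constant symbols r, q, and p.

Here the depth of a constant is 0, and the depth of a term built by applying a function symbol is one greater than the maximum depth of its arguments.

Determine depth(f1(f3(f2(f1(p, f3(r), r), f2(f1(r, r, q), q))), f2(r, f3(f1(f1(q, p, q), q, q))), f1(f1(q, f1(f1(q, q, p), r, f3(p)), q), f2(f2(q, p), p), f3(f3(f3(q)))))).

depth(f3(r)) = 1 + depth(r) = 1 + 0 = 1
depth(f1(p, f3(r), r)) = 1 + max(0, 1, 0) = 2
depth(f1(r, r, q)) = 1 + max(0, 0, 0) = 1
depth(f2(f1(r, r, q), q)) = 1 + max(1, 0) = 2
depth(f2(f1(p, f3(r), r), f2(f1(r, r, q), q))) = 1 + max(2, 2) = 3
depth(f3(f2(f1(p, f3(r), r), f2(f1(r, r, q), q)))) = 1 + depth(f2(f1(p, f3(r), r), f2(f1(r, r, q), q))) = 1 + 3 = 4
depth(f1(q, p, q)) = 1 + max(0, 0, 0) = 1
depth(f1(f1(q, p, q), q, q)) = 1 + max(1, 0, 0) = 2
depth(f3(f1(f1(q, p, q), q, q))) = 1 + depth(f1(f1(q, p, q), q, q)) = 1 + 2 = 3
depth(f2(r, f3(f1(f1(q, p, q), q, q)))) = 1 + max(0, 3) = 4
depth(f1(q, q, p)) = 1 + max(0, 0, 0) = 1
depth(f3(p)) = 1 + depth(p) = 1 + 0 = 1
depth(f1(f1(q, q, p), r, f3(p))) = 1 + max(1, 0, 1) = 2
depth(f1(q, f1(f1(q, q, p), r, f3(p)), q)) = 1 + max(0, 2, 0) = 3
depth(f2(q, p)) = 1 + max(0, 0) = 1
depth(f2(f2(q, p), p)) = 1 + max(1, 0) = 2
depth(f3(q)) = 1 + depth(q) = 1 + 0 = 1
depth(f3(f3(q))) = 1 + depth(f3(q)) = 1 + 1 = 2
depth(f3(f3(f3(q)))) = 1 + depth(f3(f3(q))) = 1 + 2 = 3
depth(f1(f1(q, f1(f1(q, q, p), r, f3(p)), q), f2(f2(q, p), p), f3(f3(f3(q))))) = 1 + max(3, 2, 3) = 4
depth(f1(f3(f2(f1(p, f3(r), r), f2(f1(r, r, q), q))), f2(r, f3(f1(f1(q, p, q), q, q))), f1(f1(q, f1(f1(q, q, p), r, f3(p)), q), f2(f2(q, p), p), f3(f3(f3(q)))))) = 1 + max(4, 4, 4) = 5

5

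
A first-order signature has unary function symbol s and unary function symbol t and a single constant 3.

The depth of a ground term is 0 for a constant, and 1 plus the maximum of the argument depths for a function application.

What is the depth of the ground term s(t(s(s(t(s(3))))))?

depth(s(3)) = 1 + depth(3) = 1 + 0 = 1
depth(t(s(3))) = 1 + depth(s(3)) = 1 + 1 = 2
depth(s(t(s(3)))) = 1 + depth(t(s(3))) = 1 + 2 = 3
depth(s(s(t(s(3))))) = 1 + depth(s(t(s(3)))) = 1 + 3 = 4
depth(t(s(s(t(s(3)))))) = 1 + depth(s(s(t(s(3))))) = 1 + 4 = 5
depth(s(t(s(s(t(s(3))))))) = 1 + depth(t(s(s(t(s(3)))))) = 1 + 5 = 6

6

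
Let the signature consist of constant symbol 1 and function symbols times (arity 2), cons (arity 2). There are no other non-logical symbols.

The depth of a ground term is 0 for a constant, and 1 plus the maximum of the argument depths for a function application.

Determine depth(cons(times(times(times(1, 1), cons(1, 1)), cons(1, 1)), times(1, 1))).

depth(times(1, 1)) = 1 + max(0, 0) = 1
depth(cons(1, 1)) = 1 + max(0, 0) = 1
depth(times(times(1, 1), cons(1, 1))) = 1 + max(1, 1) = 2
depth(times(times(times(1, 1), cons(1, 1)), cons(1, 1))) = 1 + max(2, 1) = 3
depth(cons(times(times(times(1, 1), cons(1, 1)), cons(1, 1)), times(1, 1))) = 1 + max(3, 1) = 4

4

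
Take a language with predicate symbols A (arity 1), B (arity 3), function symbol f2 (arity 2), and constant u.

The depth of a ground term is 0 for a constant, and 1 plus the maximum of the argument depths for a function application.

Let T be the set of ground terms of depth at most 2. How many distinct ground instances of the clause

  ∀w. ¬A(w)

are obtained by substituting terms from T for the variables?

5

Ground terms of depth ≤ 2:
  Let N_k count ground terms of depth at most k. Each non-constant term of depth ≤ k is some function symbol applied to depth-≤(k−1) arguments, giving N_k = 1 + N_{k-1}^2.
  N_0 = 1
  N_1 = 1 + 1^2 = 2
  N_2 = 1 + 2^2 = 5
  Explicitly: u, f2(u, u), f2(u, f2(u, u)), f2(f2(u, u), u), f2(f2(u, u), f2(u, u)).
So there are 5 ground terms available for substitution.
The clause has 1 distinct variable (w), which appears in the body. In the free term algebra distinct substitutions yield syntactically distinct ground instances.
Number of ground instances = 5.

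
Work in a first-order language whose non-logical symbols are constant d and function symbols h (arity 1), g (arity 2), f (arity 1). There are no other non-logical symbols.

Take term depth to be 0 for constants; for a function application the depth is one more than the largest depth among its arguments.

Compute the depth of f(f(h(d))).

depth(h(d)) = 1 + depth(d) = 1 + 0 = 1
depth(f(h(d))) = 1 + depth(h(d)) = 1 + 1 = 2
depth(f(f(h(d)))) = 1 + depth(f(h(d))) = 1 + 2 = 3

3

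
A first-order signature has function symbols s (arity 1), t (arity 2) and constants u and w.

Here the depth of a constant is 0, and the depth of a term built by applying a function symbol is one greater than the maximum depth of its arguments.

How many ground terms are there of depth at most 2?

Let N_k = |{terms of depth ≤ k}|. Then N_0 = 2 and N_k = 2 + N_{k-1} + N_{k-1}^2 for k ≥ 1 (one summand per function symbol, arity giving the exponent).
N_0 = 2
N_1 = 2 + 2 + 2^2 = 8
N_2 = 2 + 8 + 8^2 = 74

74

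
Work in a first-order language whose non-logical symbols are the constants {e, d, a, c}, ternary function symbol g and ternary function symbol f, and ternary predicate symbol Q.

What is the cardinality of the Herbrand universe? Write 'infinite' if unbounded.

infinite

The signature has at least one function symbol (g, arity 3) and at least one constant (e).
Iterating g gives infinitely many distinct ground terms: e, g(e, e, e), g(g(e, e, e), g(e, e, e), g(e, e, e)), ...
So the Herbrand universe is infinite.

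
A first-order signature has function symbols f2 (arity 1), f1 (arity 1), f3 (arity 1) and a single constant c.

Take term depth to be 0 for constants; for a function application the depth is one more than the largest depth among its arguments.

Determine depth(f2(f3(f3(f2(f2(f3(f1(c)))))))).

depth(f1(c)) = 1 + depth(c) = 1 + 0 = 1
depth(f3(f1(c))) = 1 + depth(f1(c)) = 1 + 1 = 2
depth(f2(f3(f1(c)))) = 1 + depth(f3(f1(c))) = 1 + 2 = 3
depth(f2(f2(f3(f1(c))))) = 1 + depth(f2(f3(f1(c)))) = 1 + 3 = 4
depth(f3(f2(f2(f3(f1(c)))))) = 1 + depth(f2(f2(f3(f1(c))))) = 1 + 4 = 5
depth(f3(f3(f2(f2(f3(f1(c))))))) = 1 + depth(f3(f2(f2(f3(f1(c)))))) = 1 + 5 = 6
depth(f2(f3(f3(f2(f2(f3(f1(c)))))))) = 1 + depth(f3(f3(f2(f2(f3(f1(c))))))) = 1 + 6 = 7

7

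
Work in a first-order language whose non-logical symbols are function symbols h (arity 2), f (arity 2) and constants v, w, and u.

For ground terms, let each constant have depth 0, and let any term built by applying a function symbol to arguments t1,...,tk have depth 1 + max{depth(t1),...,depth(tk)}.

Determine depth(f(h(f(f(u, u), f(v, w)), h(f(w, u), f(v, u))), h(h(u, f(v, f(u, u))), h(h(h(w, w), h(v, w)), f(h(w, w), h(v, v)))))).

5

depth(f(u, u)) = 1 + max(0, 0) = 1
depth(f(v, w)) = 1 + max(0, 0) = 1
depth(f(f(u, u), f(v, w))) = 1 + max(1, 1) = 2
depth(f(w, u)) = 1 + max(0, 0) = 1
depth(f(v, u)) = 1 + max(0, 0) = 1
depth(h(f(w, u), f(v, u))) = 1 + max(1, 1) = 2
depth(h(f(f(u, u), f(v, w)), h(f(w, u), f(v, u)))) = 1 + max(2, 2) = 3
depth(f(v, f(u, u))) = 1 + max(0, 1) = 2
depth(h(u, f(v, f(u, u)))) = 1 + max(0, 2) = 3
depth(h(w, w)) = 1 + max(0, 0) = 1
depth(h(v, w)) = 1 + max(0, 0) = 1
depth(h(h(w, w), h(v, w))) = 1 + max(1, 1) = 2
depth(h(v, v)) = 1 + max(0, 0) = 1
depth(f(h(w, w), h(v, v))) = 1 + max(1, 1) = 2
depth(h(h(h(w, w), h(v, w)), f(h(w, w), h(v, v)))) = 1 + max(2, 2) = 3
depth(h(h(u, f(v, f(u, u))), h(h(h(w, w), h(v, w)), f(h(w, w), h(v, v))))) = 1 + max(3, 3) = 4
depth(f(h(f(f(u, u), f(v, w)), h(f(w, u), f(v, u))), h(h(u, f(v, f(u, u))), h(h(h(w, w), h(v, w)), f(h(w, w), h(v, v)))))) = 1 + max(3, 4) = 5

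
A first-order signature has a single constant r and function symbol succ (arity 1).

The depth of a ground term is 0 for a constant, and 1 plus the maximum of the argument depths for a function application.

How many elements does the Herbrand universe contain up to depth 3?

4

Count level by level. With function symbols succ/1, the terms of depth ≤ k are the 1 constant together with each function applied to depth-≤(k−1) tuples, so N_k = 1 + N_{k-1}.
N_0 = 1
N_1 = 1 + 1 = 2
N_2 = 1 + 2 = 3
N_3 = 1 + 3 = 4
Explicitly: r, succ(r), succ(succ(r)), succ(succ(succ(r))).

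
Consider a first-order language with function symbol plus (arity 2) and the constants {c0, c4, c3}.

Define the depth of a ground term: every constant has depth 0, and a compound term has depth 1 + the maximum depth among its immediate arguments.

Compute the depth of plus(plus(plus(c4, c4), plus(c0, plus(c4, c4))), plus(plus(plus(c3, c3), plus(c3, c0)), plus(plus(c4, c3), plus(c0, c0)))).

4

depth(plus(c4, c4)) = 1 + max(0, 0) = 1
depth(plus(c0, plus(c4, c4))) = 1 + max(0, 1) = 2
depth(plus(plus(c4, c4), plus(c0, plus(c4, c4)))) = 1 + max(1, 2) = 3
depth(plus(c3, c3)) = 1 + max(0, 0) = 1
depth(plus(c3, c0)) = 1 + max(0, 0) = 1
depth(plus(plus(c3, c3), plus(c3, c0))) = 1 + max(1, 1) = 2
depth(plus(c4, c3)) = 1 + max(0, 0) = 1
depth(plus(c0, c0)) = 1 + max(0, 0) = 1
depth(plus(plus(c4, c3), plus(c0, c0))) = 1 + max(1, 1) = 2
depth(plus(plus(plus(c3, c3), plus(c3, c0)), plus(plus(c4, c3), plus(c0, c0)))) = 1 + max(2, 2) = 3
depth(plus(plus(plus(c4, c4), plus(c0, plus(c4, c4))), plus(plus(plus(c3, c3), plus(c3, c0)), plus(plus(c4, c3), plus(c0, c0))))) = 1 + max(3, 3) = 4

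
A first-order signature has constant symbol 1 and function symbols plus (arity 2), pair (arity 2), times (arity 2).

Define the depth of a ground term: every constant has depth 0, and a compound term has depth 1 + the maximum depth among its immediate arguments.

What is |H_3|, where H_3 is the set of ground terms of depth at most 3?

If N_k denotes the number of depth-≤k ground terms, the 1 constant gives N_0 = 1, and each function symbol of arity r contributes N_{k-1}^r new terms at level k: N_k = 1 + N_{k-1}^2 + N_{k-1}^2 + N_{k-1}^2.
N_0 = 1
N_1 = 1 + 1^2 + 1^2 + 1^2 = 4
N_2 = 1 + 4^2 + 4^2 + 4^2 = 49
N_3 = 1 + 49^2 + 49^2 + 49^2 = 7204

7204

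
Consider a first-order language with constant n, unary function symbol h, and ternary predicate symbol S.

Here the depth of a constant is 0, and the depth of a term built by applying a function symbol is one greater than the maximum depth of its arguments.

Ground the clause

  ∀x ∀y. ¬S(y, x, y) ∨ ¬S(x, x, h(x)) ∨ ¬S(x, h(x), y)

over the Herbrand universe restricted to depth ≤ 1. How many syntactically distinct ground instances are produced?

Ground terms of depth ≤ 1:
  Let N_k = |{terms of depth ≤ k}|. Then N_0 = 1 and N_k = 1 + N_{k-1} for k ≥ 1 (one summand per function symbol, arity giving the exponent).
  N_0 = 1
  N_1 = 1 + 1 = 2
So there are 2 ground terms available for substitution.
The body mentions every one of the 2 quantified variables; since ground terms form a free algebra, no two substitutions collapse to the same formula.
Number of ground instances = 2^2 = 4.

4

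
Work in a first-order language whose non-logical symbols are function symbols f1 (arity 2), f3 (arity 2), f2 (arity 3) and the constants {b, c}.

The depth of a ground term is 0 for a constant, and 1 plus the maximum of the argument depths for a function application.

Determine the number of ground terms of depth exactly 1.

Let N_k count ground terms of depth at most k. Each non-constant term of depth ≤ k is some function symbol applied to depth-≤(k−1) arguments, giving N_k = 2 + N_{k-1}^2 + N_{k-1}^2 + N_{k-1}^3.
N_0 = 2
N_1 = 2 + 2^2 + 2^2 + 2^3 = 18
Terms of depth exactly 1: N_1 − N_0 = 18 − 2 = 16.

16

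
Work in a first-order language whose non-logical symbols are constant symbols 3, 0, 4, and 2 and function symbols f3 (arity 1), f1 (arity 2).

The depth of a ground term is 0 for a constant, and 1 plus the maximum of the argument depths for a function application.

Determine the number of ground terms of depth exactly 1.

20

Count level by level. With function symbols f3/1, f1/2, the terms of depth ≤ k are the 4 constants together with each function applied to depth-≤(k−1) tuples, so N_k = 4 + N_{k-1} + N_{k-1}^2.
N_0 = 4
N_1 = 4 + 4 + 4^2 = 24
Terms of depth exactly 1: N_1 − N_0 = 24 − 4 = 20.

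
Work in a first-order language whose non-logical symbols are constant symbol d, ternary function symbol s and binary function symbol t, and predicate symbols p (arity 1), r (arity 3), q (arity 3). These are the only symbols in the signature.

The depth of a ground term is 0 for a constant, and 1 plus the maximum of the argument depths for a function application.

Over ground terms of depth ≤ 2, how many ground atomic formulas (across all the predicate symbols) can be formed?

101343

First count ground terms of depth ≤ 2.
Let N_k count ground terms of depth at most k. Each non-constant term of depth ≤ k is some function symbol applied to depth-≤(k−1) arguments, giving N_k = 1 + N_{k-1}^3 + N_{k-1}^2.
N_0 = 1
N_1 = 1 + 1^3 + 1^2 = 3
N_2 = 1 + 3^3 + 3^2 = 37
So |H| = 37.
Ground atoms are formed by filling each argument slot of a predicate with a term from H, so an r-ary predicate gives |H|^r atoms:
  p: 37;  r: 37^3 = 50653;  q: 37^3 = 50653
Total ground atoms: 37 + 50653 + 50653 = 101343.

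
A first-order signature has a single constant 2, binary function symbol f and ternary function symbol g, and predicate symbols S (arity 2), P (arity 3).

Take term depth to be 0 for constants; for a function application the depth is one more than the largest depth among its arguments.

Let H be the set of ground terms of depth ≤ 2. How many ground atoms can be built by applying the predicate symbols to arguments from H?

52022

First count ground terms of depth ≤ 2.
If N_k denotes the number of depth-≤k ground terms, the 1 constant gives N_0 = 1, and each function symbol of arity r contributes N_{k-1}^r new terms at level k: N_k = 1 + N_{k-1}^2 + N_{k-1}^3.
N_0 = 1
N_1 = 1 + 1^2 + 1^3 = 3
N_2 = 1 + 3^2 + 3^3 = 37
So |H| = 37.
For each predicate symbol, the number of ground atoms is |H| raised to its arity; summing:
  S: 37^2 = 1369;  P: 37^3 = 50653
Total ground atoms: 1369 + 50653 = 52022.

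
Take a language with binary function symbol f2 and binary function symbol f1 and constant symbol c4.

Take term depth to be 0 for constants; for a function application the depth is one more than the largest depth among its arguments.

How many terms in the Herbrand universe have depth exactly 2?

Let N_k count ground terms of depth at most k. Each non-constant term of depth ≤ k is some function symbol applied to depth-≤(k−1) arguments, giving N_k = 1 + N_{k-1}^2 + N_{k-1}^2.
N_0 = 1
N_1 = 1 + 1^2 + 1^2 = 3
N_2 = 1 + 3^2 + 3^2 = 19
Terms of depth exactly 2: N_2 − N_1 = 19 − 3 = 16.

16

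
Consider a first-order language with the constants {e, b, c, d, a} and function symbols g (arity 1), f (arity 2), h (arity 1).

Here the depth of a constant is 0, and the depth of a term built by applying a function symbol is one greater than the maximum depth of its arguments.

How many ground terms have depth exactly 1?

35

Count level by level. With function symbols g/1, f/2, h/1, the terms of depth ≤ k are the 5 constants together with each function applied to depth-≤(k−1) tuples, so N_k = 5 + N_{k-1} + N_{k-1}^2 + N_{k-1}.
N_0 = 5
N_1 = 5 + 5 + 5^2 + 5 = 40
Terms of depth exactly 1: N_1 − N_0 = 40 − 5 = 35.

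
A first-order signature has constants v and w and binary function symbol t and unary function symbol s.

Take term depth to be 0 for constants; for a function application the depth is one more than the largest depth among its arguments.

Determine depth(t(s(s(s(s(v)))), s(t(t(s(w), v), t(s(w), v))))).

5

depth(s(v)) = 1 + depth(v) = 1 + 0 = 1
depth(s(s(v))) = 1 + depth(s(v)) = 1 + 1 = 2
depth(s(s(s(v)))) = 1 + depth(s(s(v))) = 1 + 2 = 3
depth(s(s(s(s(v))))) = 1 + depth(s(s(s(v)))) = 1 + 3 = 4
depth(s(w)) = 1 + depth(w) = 1 + 0 = 1
depth(t(s(w), v)) = 1 + max(1, 0) = 2
depth(t(t(s(w), v), t(s(w), v))) = 1 + max(2, 2) = 3
depth(s(t(t(s(w), v), t(s(w), v)))) = 1 + depth(t(t(s(w), v), t(s(w), v))) = 1 + 3 = 4
depth(t(s(s(s(s(v)))), s(t(t(s(w), v), t(s(w), v))))) = 1 + max(4, 4) = 5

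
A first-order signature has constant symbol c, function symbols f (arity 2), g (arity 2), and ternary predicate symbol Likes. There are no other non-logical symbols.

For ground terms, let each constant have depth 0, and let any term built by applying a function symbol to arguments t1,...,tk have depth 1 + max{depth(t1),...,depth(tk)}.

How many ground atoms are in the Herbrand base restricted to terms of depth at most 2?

First count ground terms of depth ≤ 2.
Let N_k count ground terms of depth at most k. Each non-constant term of depth ≤ k is some function symbol applied to depth-≤(k−1) arguments, giving N_k = 1 + N_{k-1}^2 + N_{k-1}^2.
N_0 = 1
N_1 = 1 + 1^2 + 1^2 = 3
N_2 = 1 + 3^2 + 3^2 = 19
So |H| = 19.
Each predicate of arity r yields |H|^r ground atoms (one per choice of an r-tuple from H):
  Likes: 19^3 = 6859
Total ground atoms: 6859.

6859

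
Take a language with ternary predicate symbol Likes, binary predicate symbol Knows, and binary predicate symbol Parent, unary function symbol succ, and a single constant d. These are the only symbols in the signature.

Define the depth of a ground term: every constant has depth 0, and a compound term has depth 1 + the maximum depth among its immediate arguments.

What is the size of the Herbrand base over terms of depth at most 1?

16

First count ground terms of depth ≤ 1.
Count level by level. With function symbols succ/1, the terms of depth ≤ k are the 1 constant together with each function applied to depth-≤(k−1) tuples, so N_k = 1 + N_{k-1}.
N_0 = 1
N_1 = 1 + 1 = 2
So |H| = 2.
A ground atom is a predicate applied to a tuple of terms from H, so the count is the sum over predicates of |H|^arity:
  Likes: 2^3 = 8;  Knows: 2^2 = 4;  Parent: 2^2 = 4
Total ground atoms: 8 + 4 + 4 = 16.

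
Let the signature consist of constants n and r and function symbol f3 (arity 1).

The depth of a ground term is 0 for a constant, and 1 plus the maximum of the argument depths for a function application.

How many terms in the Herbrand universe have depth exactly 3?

2

Write N_k for the number of ground terms of depth ≤ k. A term of depth ≤ k is either a constant or a function symbol applied to arguments of depth ≤ k−1, so N_k = 2 + N_{k-1}.
N_0 = 2
N_1 = 2 + 2 = 4
N_2 = 2 + 4 = 6
N_3 = 2 + 6 = 8
Terms of depth exactly 3: N_3 − N_2 = 8 − 6 = 2.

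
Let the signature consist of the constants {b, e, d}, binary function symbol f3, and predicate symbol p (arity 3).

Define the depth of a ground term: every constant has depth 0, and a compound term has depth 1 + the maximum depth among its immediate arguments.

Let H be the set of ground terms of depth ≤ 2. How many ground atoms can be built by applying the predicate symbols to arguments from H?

First count ground terms of depth ≤ 2.
Count level by level. With function symbols f3/2, the terms of depth ≤ k are the 3 constants together with each function applied to depth-≤(k−1) tuples, so N_k = 3 + N_{k-1}^2.
N_0 = 3
N_1 = 3 + 3^2 = 12
N_2 = 3 + 12^2 = 147
So |H| = 147.
Ground atoms are formed by filling each argument slot of a predicate with a term from H, so an r-ary predicate gives |H|^r atoms:
  p: 147^3 = 3176523
Total ground atoms: 3176523.

3176523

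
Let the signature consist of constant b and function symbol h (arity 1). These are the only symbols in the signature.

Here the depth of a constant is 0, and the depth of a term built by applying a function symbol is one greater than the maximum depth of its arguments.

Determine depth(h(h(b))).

2

depth(h(b)) = 1 + depth(b) = 1 + 0 = 1
depth(h(h(b))) = 1 + depth(h(b)) = 1 + 1 = 2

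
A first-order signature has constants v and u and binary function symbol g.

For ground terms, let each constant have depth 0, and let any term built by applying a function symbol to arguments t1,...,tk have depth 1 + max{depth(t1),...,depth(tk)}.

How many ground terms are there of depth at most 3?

1446

Write N_k for the number of ground terms of depth ≤ k. A term of depth ≤ k is either a constant or a function symbol applied to arguments of depth ≤ k−1, so N_k = 2 + N_{k-1}^2.
N_0 = 2
N_1 = 2 + 2^2 = 6
N_2 = 2 + 6^2 = 38
N_3 = 2 + 38^2 = 1446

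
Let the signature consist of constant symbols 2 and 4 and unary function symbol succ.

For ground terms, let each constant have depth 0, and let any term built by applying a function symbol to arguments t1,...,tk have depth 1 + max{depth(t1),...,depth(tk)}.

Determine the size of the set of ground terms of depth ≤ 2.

If N_k denotes the number of depth-≤k ground terms, the 2 constants give N_0 = 2, and each function symbol of arity r contributes N_{k-1}^r new terms at level k: N_k = 2 + N_{k-1}.
N_0 = 2
N_1 = 2 + 2 = 4
N_2 = 2 + 4 = 6
Explicitly: 2, 4, succ(2), succ(4), succ(succ(2)), succ(succ(4)).

6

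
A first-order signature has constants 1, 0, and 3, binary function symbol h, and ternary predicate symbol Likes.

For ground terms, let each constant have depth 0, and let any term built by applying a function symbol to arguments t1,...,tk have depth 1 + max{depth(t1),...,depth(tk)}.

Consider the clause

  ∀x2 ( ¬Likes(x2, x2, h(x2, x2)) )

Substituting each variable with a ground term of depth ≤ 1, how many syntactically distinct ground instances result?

12

Ground terms of depth ≤ 1:
  Write N_k for the number of ground terms of depth ≤ k. A term of depth ≤ k is either a constant or a function symbol applied to arguments of depth ≤ k−1, so N_k = 3 + N_{k-1}^2.
  N_0 = 3
  N_1 = 3 + 3^2 = 12
  Explicitly: 1, 0, 3, h(1, 1), h(1, 0), h(1, 3), h(0, 1), h(0, 0), h(0, 3), h(3, 1), h(3, 0), h(3, 3).
So there are 12 ground terms available for substitution.
The clause has 1 distinct variable (x2), which appears in the body. In the free term algebra distinct substitutions yield syntactically distinct ground instances.
Number of ground instances = 12.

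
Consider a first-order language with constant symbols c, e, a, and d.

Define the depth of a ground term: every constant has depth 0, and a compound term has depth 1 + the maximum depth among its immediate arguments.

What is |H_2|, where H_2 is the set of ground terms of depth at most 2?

With no function symbols every ground term is a constant, so there are exactly 4 ground terms at every depth bound.
N_0 = 4
N_1 = 4
N_2 = 4
Explicitly: c, e, a, d.

4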